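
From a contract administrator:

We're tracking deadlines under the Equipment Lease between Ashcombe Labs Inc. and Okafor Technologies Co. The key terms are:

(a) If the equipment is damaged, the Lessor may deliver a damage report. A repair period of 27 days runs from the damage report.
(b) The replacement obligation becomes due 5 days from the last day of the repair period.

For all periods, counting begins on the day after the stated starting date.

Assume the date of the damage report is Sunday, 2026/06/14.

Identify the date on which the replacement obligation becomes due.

2026/07/16

Adding 27 calendar days to 2026/06/14 gives 2026/07/11, which is the last day of the repair period.
Adding 5 calendar days to 2026/07/11 gives 2026/07/16, which is the date on which the replacement obligation becomes due.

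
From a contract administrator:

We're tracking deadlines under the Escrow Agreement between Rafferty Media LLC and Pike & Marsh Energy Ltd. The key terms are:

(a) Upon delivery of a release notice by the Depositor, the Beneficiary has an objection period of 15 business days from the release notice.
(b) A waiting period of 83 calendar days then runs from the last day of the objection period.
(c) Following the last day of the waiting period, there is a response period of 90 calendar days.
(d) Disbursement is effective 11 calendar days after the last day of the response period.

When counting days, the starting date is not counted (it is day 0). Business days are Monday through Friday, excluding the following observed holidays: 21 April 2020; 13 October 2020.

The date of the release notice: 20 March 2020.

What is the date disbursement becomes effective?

The last day of the objection period: counting 15 business days from Friday, 20 March 2020 (Mar 23, Mar 24, Mar 25, Mar 26, …, Apr 8, Apr 9, Apr 10, skipping weekends) reaches Friday, 10 April 2020.
The last day of the waiting period: 10 April 2020 + 83 days = 2 July 2020.
The last day of the response period: 90 calendar days after 2 July 2020 is 30 September 2020.
The date disbursement becomes effective: 11 calendar days after 30 September 2020 is 11 October 2020.

11 October 2020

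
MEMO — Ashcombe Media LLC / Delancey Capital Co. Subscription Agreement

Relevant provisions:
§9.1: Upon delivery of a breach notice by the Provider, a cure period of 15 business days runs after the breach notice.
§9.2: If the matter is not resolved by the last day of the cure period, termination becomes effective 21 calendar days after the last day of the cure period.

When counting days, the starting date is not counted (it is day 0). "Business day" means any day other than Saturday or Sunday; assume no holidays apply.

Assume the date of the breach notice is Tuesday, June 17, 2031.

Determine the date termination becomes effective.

July 29, 2031

The last day of the cure period: 15 business days after Tuesday, June 17, 2031, skipping weekends — Jun 18, Jun 19, Jun 20, Jun 23, …, Jul 4, Jul 7, Jul 8 — lands on Tuesday, July 8, 2031.
Adding 21 calendar days to July 8, 2031 gives July 29, 2031, which is the date termination becomes effective.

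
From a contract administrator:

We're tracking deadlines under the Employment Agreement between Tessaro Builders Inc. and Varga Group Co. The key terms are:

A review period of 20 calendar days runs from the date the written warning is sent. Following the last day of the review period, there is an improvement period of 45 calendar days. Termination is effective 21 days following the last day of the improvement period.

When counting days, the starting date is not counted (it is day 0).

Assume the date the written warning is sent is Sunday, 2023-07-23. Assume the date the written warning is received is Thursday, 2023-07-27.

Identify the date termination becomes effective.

2023-10-17

Adding 20 calendar days to 2023-07-23 gives 2023-08-12, which is the last day of the review period.
The last day of the improvement period: 45 calendar days after 2023-08-12 is 2023-09-26.
Adding 21 calendar days to 2023-09-26 gives 2023-10-17, which is the date termination becomes effective.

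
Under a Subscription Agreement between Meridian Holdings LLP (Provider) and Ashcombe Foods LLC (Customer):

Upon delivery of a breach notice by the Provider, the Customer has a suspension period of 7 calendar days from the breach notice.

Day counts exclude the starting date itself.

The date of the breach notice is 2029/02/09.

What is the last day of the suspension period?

Adding 7 calendar days to 2029/02/09 gives 2029/02/16, which is the last day of the suspension period.

2029/02/16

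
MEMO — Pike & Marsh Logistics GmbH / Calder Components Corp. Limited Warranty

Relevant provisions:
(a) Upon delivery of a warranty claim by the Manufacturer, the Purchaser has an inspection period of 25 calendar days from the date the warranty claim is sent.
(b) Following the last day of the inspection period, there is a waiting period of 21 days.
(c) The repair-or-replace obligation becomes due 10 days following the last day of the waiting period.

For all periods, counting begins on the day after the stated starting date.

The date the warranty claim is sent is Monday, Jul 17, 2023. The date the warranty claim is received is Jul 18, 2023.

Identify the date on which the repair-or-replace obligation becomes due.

Sep 11, 2023

The last day of the inspection period: Jul 17, 2023 + 25 days = Aug 11, 2023.
Adding 21 calendar days to Aug 11, 2023 gives Sep 1, 2023, which is the last day of the waiting period.
The date on which the repair-or-replace obligation becomes due: Sep 1, 2023 + 10 days = Sep 11, 2023.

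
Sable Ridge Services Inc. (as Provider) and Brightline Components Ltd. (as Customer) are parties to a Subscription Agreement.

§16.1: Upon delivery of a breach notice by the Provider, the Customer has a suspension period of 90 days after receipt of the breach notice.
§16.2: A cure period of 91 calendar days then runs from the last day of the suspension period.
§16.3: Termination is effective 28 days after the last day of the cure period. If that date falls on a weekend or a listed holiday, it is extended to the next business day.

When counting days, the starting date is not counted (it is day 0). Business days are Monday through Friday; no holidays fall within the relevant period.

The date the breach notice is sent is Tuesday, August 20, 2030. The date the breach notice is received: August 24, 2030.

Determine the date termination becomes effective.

March 21, 2031

The last day of the suspension period: 90 calendar days after August 24, 2030 is November 22, 2030.
The last day of the cure period: 91 calendar days after November 22, 2030 is February 21, 2031.
The date termination becomes effective: 28 calendar days after February 21, 2031 is March 21, 2031. March 21, 2031 is a Friday, so no roll-forward applies.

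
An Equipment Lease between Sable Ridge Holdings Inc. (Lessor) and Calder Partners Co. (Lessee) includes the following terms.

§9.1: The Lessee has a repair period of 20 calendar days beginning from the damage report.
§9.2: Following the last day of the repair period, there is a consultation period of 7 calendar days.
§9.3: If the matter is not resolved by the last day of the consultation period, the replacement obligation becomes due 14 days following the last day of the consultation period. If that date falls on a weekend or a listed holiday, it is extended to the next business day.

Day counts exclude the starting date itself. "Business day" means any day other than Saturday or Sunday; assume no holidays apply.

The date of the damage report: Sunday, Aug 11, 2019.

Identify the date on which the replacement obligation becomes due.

Sep 23, 2019

The last day of the repair period: Aug 11, 2019 + 20 days = Aug 31, 2019.
The last day of the consultation period: Aug 31, 2019 + 7 days = Sep 7, 2019.
The date on which the replacement obligation becomes due: Sep 7, 2019 + 14 days = Sep 21, 2019. That falls on a Saturday, so it rolls to the next business day, Monday, Sep 23, 2019.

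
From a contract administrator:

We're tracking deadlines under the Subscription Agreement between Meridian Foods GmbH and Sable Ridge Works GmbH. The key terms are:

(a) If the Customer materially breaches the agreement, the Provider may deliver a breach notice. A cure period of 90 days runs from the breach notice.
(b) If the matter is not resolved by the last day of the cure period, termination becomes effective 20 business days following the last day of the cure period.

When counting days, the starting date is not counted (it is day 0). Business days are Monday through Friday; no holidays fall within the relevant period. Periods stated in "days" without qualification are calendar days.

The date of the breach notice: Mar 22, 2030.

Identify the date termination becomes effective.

The last day of the cure period: Mar 22, 2030 + 90 days = Jun 20, 2030.
The date termination becomes effective: counting 20 business days from Thursday, Jun 20, 2030 (Jun 21, Jun 24, Jun 25, Jun 26, …, Jul 16, Jul 17, Jul 18, skipping weekends) reaches Thursday, Jul 18, 2030.

Jul 18, 2030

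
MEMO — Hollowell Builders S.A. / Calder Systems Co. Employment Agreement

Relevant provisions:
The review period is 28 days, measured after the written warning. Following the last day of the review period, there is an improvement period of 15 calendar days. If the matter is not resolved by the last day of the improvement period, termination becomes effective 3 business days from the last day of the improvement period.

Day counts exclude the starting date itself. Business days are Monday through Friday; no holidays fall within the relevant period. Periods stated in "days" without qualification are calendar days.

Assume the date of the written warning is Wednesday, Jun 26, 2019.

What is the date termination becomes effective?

Aug 13, 2019

The last day of the review period: Jun 26, 2019 + 28 days = Jul 24, 2019.
The last day of the improvement period: Jul 24, 2019 + 15 days = Aug 8, 2019.
From Thursday, Aug 8, 2019, 3 business days (Aug 9, Aug 12, Aug 13, skipping weekends) brings us to Tuesday, Aug 13, 2019, which is the date termination becomes effective.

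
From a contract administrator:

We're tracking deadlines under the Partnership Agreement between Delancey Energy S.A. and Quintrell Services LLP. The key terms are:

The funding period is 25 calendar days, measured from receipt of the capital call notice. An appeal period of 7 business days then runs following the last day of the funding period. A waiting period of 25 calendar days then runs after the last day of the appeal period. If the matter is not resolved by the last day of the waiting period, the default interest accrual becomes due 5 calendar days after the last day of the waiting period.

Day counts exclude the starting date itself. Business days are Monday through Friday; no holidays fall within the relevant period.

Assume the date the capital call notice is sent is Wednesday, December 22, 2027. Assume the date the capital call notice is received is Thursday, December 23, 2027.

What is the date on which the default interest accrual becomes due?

Adding 25 calendar days to December 23, 2027 gives January 17, 2028, which is the last day of the funding period.
The last day of the appeal period: 7 business days after Monday, January 17, 2028, skipping weekends — Jan 18, Jan 19, Jan 20, Jan 21, Jan 24, Jan 25, Jan 26 — lands on Wednesday, January 26, 2028.
Adding 25 calendar days to January 26, 2028 gives February 20, 2028, which is the last day of the waiting period.
The date on which the default interest accrual becomes due: February 20, 2028 + 5 days = February 25, 2028.

February 25, 2028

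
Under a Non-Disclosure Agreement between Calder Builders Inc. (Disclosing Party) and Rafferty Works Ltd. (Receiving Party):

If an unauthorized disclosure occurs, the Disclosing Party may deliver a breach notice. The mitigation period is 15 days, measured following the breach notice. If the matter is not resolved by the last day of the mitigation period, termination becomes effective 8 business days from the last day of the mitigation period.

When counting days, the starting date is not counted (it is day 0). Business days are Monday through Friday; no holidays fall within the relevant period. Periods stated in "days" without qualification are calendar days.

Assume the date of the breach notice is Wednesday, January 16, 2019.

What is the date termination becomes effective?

February 12, 2019

Adding 15 calendar days to January 16, 2019 gives January 31, 2019, which is the last day of the mitigation period.
From Thursday, January 31, 2019, 8 business days (Feb 1, Feb 4, Feb 5, Feb 6, Feb 7, Feb 8, Feb 11, Feb 12, skipping weekends) brings us to Tuesday, February 12, 2019, which is the date termination becomes effective.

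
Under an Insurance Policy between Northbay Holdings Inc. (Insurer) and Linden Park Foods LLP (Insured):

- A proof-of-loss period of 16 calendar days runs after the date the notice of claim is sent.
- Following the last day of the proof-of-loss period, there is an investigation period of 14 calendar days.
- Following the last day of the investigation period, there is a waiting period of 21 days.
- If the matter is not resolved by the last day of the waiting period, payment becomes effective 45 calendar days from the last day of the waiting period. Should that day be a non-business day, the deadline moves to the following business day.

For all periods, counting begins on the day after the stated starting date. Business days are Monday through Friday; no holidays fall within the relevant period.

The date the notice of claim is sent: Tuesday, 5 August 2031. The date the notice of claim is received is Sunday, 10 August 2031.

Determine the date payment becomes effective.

10 November 2031

Adding 16 calendar days to 5 August 2031 gives 21 August 2031, which is the last day of the proof-of-loss period.
Adding 14 calendar days to 21 August 2031 gives 4 September 2031, which is the last day of the investigation period.
The last day of the waiting period: 4 September 2031 + 21 days = 25 September 2031.
Adding 45 calendar days to 25 September 2031 gives 9 November 2031, which is the date payment becomes effective. That falls on a Sunday, so it rolls to the next business day, Monday, 10 November 2031.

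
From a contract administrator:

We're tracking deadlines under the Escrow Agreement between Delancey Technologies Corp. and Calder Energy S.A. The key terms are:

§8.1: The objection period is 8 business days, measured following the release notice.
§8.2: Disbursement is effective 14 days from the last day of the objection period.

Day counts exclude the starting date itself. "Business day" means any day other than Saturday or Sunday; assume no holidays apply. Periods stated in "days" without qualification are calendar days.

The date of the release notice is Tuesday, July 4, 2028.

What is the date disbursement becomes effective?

The last day of the objection period: 8 business days after Tuesday, July 4, 2028, skipping weekends — Jul 5, Jul 6, Jul 7, Jul 10, Jul 11, Jul 12, Jul 13, Jul 14 — lands on Friday, July 14, 2028.
The date disbursement becomes effective: 14 calendar days after July 14, 2028 is July 28, 2028.

July 28, 2028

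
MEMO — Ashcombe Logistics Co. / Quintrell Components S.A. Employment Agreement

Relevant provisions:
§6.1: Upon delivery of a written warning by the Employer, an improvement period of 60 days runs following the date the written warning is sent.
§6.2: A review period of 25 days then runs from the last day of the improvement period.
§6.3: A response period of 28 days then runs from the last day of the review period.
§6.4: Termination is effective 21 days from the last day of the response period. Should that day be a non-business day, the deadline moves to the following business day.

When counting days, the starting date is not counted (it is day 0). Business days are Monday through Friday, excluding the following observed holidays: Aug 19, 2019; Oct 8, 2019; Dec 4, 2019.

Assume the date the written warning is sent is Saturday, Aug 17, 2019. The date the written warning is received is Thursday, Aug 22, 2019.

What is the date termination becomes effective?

The last day of the improvement period: Aug 17, 2019 + 60 days = Oct 16, 2019.
Adding 25 calendar days to Oct 16, 2019 gives Nov 10, 2019, which is the last day of the review period.
The last day of the response period: Nov 10, 2019 + 28 days = Dec 8, 2019.
Adding 21 calendar days to Dec 8, 2019 gives Dec 29, 2019, which is the date termination becomes effective. That falls on a Sunday, so it rolls to the next business day, Monday, Dec 30, 2019.

Dec 30, 2019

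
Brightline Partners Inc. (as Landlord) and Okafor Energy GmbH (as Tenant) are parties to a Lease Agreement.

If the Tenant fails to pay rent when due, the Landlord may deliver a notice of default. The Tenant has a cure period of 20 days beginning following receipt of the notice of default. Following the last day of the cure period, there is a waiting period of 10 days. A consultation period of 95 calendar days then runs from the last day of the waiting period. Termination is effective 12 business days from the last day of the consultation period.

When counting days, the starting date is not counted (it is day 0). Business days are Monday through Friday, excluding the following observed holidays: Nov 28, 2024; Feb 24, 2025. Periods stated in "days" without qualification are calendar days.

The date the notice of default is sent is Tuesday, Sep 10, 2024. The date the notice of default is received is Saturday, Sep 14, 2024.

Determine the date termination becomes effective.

Feb 4, 2025

The last day of the cure period: Sep 14, 2024 + 20 days = Oct 4, 2024.
Adding 10 calendar days to Oct 4, 2024 gives Oct 14, 2024, which is the last day of the waiting period.
Adding 95 calendar days to Oct 14, 2024 gives Jan 17, 2025, which is the last day of the consultation period.
The date termination becomes effective: counting 12 business days from Friday, Jan 17, 2025 (Jan 20, Jan 21, Jan 22, Jan 23, …, Jan 31, Feb 3, Feb 4, skipping weekends) reaches Tuesday, Feb 4, 2025.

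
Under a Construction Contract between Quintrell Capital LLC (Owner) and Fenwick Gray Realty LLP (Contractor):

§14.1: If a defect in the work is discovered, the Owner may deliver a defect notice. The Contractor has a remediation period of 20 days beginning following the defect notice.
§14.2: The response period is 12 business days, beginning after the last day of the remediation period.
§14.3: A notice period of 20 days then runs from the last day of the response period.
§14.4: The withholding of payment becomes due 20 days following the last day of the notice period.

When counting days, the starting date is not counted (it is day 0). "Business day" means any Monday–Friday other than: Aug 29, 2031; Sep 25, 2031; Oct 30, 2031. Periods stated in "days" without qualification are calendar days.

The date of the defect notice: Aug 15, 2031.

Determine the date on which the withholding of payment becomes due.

Nov 1, 2031

The last day of the remediation period: 20 calendar days after Aug 15, 2031 is Sep 4, 2031.
The last day of the response period: counting 12 business days from Thursday, Sep 4, 2031 (Sep 5, Sep 8, Sep 9, Sep 10, …, Sep 18, Sep 19, Sep 22, skipping weekends) reaches Monday, Sep 22, 2031.
The last day of the notice period: Sep 22, 2031 + 20 days = Oct 12, 2031.
Adding 20 calendar days to Oct 12, 2031 gives Nov 1, 2031, which is the date on which the withholding of payment becomes due.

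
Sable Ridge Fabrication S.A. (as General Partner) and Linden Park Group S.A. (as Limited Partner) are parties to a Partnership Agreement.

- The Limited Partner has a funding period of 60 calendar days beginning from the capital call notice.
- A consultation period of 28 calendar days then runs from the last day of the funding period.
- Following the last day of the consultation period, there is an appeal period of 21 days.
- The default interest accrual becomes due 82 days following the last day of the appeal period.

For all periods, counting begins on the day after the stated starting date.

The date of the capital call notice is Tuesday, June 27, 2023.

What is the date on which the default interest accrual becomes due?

The last day of the funding period: June 27, 2023 + 60 days = August 26, 2023.
The last day of the consultation period: August 26, 2023 + 28 days = September 23, 2023.
The last day of the appeal period: 21 calendar days after September 23, 2023 is October 14, 2023.
Adding 82 calendar days to October 14, 2023 gives January 4, 2024, which is the date on which the default interest accrual becomes due.

January 4, 2024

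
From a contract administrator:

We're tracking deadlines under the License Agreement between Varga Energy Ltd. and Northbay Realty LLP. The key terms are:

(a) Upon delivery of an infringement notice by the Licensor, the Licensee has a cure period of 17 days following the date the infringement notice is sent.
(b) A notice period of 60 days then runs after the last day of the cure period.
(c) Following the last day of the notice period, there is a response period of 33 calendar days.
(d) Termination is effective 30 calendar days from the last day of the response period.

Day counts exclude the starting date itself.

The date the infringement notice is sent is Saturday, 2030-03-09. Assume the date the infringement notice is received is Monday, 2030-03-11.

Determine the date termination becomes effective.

Adding 17 calendar days to 2030-03-09 gives 2030-03-26, which is the last day of the cure period.
The last day of the notice period: 60 calendar days after 2030-03-26 is 2030-05-25.
Adding 33 calendar days to 2030-05-25 gives 2030-06-27, which is the last day of the response period.
The date termination becomes effective: 2030-06-27 + 30 days = 2030-07-27.

2030-07-27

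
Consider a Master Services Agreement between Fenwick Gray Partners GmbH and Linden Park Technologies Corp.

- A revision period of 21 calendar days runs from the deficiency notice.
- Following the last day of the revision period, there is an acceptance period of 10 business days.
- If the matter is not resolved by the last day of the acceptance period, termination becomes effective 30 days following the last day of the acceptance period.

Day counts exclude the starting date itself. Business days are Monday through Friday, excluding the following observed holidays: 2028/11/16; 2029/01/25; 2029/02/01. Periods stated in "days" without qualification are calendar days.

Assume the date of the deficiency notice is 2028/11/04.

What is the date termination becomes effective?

Adding 21 calendar days to 2028/11/04 gives 2028/11/25, which is the last day of the revision period.
From Saturday, 2028/11/25, 10 business days (Nov 27, Nov 28, Nov 29, Nov 30, Dec 1, Dec 4, Dec 5, Dec 6, Dec 7, Dec 8, skipping weekends) brings us to Friday, 2028/12/08, which is the last day of the acceptance period.
Adding 30 calendar days to 2028/12/08 gives 2029/01/07, which is the date termination becomes effective.

2029/01/07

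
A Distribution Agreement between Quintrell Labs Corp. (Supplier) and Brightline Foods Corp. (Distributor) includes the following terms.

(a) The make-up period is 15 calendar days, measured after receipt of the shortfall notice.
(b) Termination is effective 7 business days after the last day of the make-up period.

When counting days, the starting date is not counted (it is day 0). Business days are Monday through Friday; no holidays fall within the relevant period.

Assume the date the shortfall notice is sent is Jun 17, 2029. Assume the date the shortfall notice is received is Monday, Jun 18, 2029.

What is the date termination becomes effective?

Jul 12, 2029

Adding 15 calendar days to Jun 18, 2029 gives Jul 3, 2029, which is the last day of the make-up period.
The date termination becomes effective: counting 7 business days from Tuesday, Jul 3, 2029 (Jul 4, Jul 5, Jul 6, Jul 9, Jul 10, Jul 11, Jul 12, skipping weekends) reaches Thursday, Jul 12, 2029.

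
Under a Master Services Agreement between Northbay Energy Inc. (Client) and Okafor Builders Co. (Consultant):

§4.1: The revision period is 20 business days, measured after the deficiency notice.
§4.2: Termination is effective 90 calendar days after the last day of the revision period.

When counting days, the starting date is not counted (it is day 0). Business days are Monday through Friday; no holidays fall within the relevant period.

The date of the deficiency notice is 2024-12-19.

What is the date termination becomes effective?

From Thursday, 2024-12-19, 20 business days (Dec 20, Dec 23, Dec 24, Dec 25, …, Jan 14, Jan 15, Jan 16, skipping weekends) brings us to Thursday, 2025-01-16, which is the last day of the revision period.
Adding 90 calendar days to 2025-01-16 gives 2025-04-16, which is the date termination becomes effective.

2025-04-16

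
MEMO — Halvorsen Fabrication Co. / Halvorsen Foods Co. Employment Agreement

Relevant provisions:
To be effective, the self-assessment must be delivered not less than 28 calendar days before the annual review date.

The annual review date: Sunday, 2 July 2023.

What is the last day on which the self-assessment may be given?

2 July 2023 minus 28 days is 4 June 2023.

4 June 2023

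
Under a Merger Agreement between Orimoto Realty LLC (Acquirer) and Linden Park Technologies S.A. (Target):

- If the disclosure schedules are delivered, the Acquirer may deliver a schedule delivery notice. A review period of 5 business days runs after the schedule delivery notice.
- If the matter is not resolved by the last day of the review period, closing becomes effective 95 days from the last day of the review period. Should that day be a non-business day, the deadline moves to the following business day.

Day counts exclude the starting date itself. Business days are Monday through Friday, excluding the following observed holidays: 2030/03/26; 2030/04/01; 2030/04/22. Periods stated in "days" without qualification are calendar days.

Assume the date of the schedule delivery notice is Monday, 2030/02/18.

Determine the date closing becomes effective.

The last day of the review period: 5 business days after Monday, 2030/02/18, skipping weekends — Feb 19, Feb 20, Feb 21, Feb 22, Feb 25 — lands on Monday, 2030/02/25.
Adding 95 calendar days to 2030/02/25 gives 2030/05/31, which is the date closing becomes effective. 2030/05/31 is a Friday and is not a listed holiday, so no roll-forward applies.

2030/05/31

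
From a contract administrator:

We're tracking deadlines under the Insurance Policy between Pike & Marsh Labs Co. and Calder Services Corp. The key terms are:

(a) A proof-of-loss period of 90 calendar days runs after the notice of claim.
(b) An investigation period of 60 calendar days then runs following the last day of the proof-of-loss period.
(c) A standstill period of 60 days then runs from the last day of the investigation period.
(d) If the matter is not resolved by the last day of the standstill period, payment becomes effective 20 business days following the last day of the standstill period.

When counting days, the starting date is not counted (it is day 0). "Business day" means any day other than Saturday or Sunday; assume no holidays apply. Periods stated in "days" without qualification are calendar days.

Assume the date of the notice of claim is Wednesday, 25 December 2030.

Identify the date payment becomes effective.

20 August 2031

Adding 90 calendar days to 25 December 2030 gives 25 March 2031, which is the last day of the proof-of-loss period.
The last day of the investigation period: 60 calendar days after 25 March 2031 is 24 May 2031.
The last day of the standstill period: 24 May 2031 + 60 days = 23 July 2031.
From Wednesday, 23 July 2031, 20 business days (Jul 24, Jul 25, Jul 28, Jul 29, …, Aug 18, Aug 19, Aug 20, skipping weekends) brings us to Wednesday, 20 August 2031, which is the date payment becomes effective.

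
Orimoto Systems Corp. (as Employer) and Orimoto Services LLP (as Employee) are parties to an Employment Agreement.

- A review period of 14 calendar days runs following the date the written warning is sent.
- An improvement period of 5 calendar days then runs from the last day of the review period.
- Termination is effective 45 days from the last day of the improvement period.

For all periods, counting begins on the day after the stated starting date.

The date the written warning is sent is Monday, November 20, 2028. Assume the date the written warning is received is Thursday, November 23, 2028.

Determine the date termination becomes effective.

The last day of the review period: 14 calendar days after November 20, 2028 is December 4, 2028.
The last day of the improvement period: 5 calendar days after December 4, 2028 is December 9, 2028.
The date termination becomes effective: 45 calendar days after December 9, 2028 is January 23, 2029.

January 23, 2029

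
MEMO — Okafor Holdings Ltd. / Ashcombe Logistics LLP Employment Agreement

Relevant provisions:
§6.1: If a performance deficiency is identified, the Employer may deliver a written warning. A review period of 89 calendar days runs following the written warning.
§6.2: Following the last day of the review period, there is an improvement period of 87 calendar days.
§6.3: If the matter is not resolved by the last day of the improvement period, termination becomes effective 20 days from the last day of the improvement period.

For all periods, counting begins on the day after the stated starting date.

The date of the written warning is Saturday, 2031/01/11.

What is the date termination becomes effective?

Adding 89 calendar days to 2031/01/11 gives 2031/04/10, which is the last day of the review period.
The last day of the improvement period: 87 calendar days after 2031/04/10 is 2031/07/06.
The date termination becomes effective: 20 calendar days after 2031/07/06 is 2031/07/26.

2031/07/26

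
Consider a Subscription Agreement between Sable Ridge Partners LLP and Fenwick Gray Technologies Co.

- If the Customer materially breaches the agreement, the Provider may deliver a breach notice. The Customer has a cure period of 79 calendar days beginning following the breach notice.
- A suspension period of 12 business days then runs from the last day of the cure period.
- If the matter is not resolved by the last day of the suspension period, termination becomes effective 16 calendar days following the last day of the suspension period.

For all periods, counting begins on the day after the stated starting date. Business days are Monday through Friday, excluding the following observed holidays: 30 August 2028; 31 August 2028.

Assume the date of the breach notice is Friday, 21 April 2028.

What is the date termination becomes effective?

Adding 79 calendar days to 21 April 2028 gives 9 July 2028, which is the last day of the cure period.
The last day of the suspension period: counting 12 business days from Sunday, 9 July 2028 (Jul 10, Jul 11, Jul 12, Jul 13, …, Jul 21, Jul 24, Jul 25, skipping weekends) reaches Tuesday, 25 July 2028.
The date termination becomes effective: 25 July 2028 + 16 days = 10 August 2028.

10 August 2028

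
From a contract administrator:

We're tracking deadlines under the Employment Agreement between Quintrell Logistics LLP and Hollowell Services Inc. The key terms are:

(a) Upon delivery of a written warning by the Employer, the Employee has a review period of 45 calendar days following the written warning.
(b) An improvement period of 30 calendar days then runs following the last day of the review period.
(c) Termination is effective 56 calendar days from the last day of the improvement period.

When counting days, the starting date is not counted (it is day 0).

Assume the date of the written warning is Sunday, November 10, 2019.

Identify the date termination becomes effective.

March 20, 2020

Adding 45 calendar days to November 10, 2019 gives December 25, 2019, which is the last day of the review period.
Adding 30 calendar days to December 25, 2019 gives January 24, 2020, which is the last day of the improvement period.
Adding 56 calendar days to January 24, 2020 gives March 20, 2020, which is the date termination becomes effective.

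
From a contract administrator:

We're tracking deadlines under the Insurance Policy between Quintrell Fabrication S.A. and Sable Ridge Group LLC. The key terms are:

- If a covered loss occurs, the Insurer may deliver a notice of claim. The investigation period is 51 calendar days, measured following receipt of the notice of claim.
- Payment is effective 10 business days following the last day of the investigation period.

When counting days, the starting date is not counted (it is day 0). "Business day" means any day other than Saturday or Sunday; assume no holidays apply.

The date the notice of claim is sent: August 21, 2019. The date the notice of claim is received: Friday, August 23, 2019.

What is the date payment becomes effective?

October 25, 2019

The last day of the investigation period: 51 calendar days after August 23, 2019 is October 13, 2019.
From Sunday, October 13, 2019, 10 business days (Oct 14, Oct 15, Oct 16, Oct 17, Oct 18, Oct 21, Oct 22, Oct 23, Oct 24, Oct 25, skipping weekends) brings us to Friday, October 25, 2019, which is the date payment becomes effective.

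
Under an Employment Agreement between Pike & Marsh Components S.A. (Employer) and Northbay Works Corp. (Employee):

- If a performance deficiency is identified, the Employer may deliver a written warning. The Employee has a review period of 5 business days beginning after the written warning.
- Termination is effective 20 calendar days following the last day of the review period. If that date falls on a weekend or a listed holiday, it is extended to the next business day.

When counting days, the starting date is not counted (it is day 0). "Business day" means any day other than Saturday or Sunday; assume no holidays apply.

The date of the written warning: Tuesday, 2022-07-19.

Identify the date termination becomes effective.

The last day of the review period: counting 5 business days from Tuesday, 2022-07-19 (Jul 20, Jul 21, Jul 22, Jul 25, Jul 26, skipping weekends) reaches Tuesday, 2022-07-26.
Adding 20 calendar days to 2022-07-26 gives 2022-08-15, which is the date termination becomes effective. 2022-08-15 is a Monday, so no roll-forward applies.

2022-08-15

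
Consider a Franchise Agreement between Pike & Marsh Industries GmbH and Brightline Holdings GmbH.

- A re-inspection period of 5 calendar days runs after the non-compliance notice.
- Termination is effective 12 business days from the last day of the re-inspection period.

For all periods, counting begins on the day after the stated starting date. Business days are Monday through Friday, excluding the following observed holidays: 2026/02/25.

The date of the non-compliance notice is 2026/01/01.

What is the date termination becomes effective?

The last day of the re-inspection period: 5 calendar days after 2026/01/01 is 2026/01/06.
The date termination becomes effective: counting 12 business days from Tuesday, 2026/01/06 (Jan 7, Jan 8, Jan 9, Jan 12, …, Jan 20, Jan 21, Jan 22, skipping weekends) reaches Thursday, 2026/01/22.

2026/01/22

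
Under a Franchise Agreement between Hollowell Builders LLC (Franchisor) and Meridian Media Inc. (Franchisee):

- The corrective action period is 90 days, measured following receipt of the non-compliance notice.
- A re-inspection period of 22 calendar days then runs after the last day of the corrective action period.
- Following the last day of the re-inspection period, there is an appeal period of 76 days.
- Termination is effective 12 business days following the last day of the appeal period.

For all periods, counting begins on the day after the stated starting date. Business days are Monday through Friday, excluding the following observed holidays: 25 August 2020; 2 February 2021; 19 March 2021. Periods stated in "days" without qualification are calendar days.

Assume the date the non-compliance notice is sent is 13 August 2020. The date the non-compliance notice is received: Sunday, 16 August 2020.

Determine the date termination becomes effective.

9 March 2021

Adding 90 calendar days to 16 August 2020 gives 14 November 2020, which is the last day of the corrective action period.
The last day of the re-inspection period: 14 November 2020 + 22 days = 6 December 2020.
The last day of the appeal period: 6 December 2020 + 76 days = 20 February 2021.
From Saturday, 20 February 2021, 12 business days (Feb 22, Feb 23, Feb 24, Feb 25, …, Mar 5, Mar 8, Mar 9, skipping weekends) brings us to Tuesday, 9 March 2021, which is the date termination becomes effective.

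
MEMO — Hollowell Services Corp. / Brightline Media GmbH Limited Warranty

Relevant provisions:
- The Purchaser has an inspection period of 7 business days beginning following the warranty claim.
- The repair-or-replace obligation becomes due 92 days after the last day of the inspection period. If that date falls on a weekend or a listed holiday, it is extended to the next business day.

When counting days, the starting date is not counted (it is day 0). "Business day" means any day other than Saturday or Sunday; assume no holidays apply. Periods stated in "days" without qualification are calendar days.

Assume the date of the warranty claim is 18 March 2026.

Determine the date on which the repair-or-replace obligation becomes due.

The last day of the inspection period: 7 business days after Wednesday, 18 March 2026, skipping weekends — Mar 19, Mar 20, Mar 23, Mar 24, Mar 25, Mar 26, Mar 27 — lands on Friday, 27 March 2026.
The date on which the repair-or-replace obligation becomes due: 92 calendar days after 27 March 2026 is 27 June 2026. That falls on a Saturday, so it rolls to the next business day, Monday, 29 June 2026.

29 June 2026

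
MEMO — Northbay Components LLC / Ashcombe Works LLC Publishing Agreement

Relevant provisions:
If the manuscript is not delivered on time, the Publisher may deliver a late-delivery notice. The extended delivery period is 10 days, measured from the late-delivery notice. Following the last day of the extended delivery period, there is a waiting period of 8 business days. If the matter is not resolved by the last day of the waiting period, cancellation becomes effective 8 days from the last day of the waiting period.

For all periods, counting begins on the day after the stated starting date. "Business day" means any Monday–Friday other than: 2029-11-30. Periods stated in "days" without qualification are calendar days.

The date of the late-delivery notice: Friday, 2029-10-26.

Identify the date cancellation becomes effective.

The last day of the extended delivery period: 2029-10-26 + 10 days = 2029-11-05.
The last day of the waiting period: counting 8 business days from Monday, 2029-11-05 (Nov 6, Nov 7, Nov 8, Nov 9, Nov 12, Nov 13, Nov 14, Nov 15, skipping weekends) reaches Thursday, 2029-11-15.
The date cancellation becomes effective: 2029-11-15 + 8 days = 2029-11-23.

2029-11-23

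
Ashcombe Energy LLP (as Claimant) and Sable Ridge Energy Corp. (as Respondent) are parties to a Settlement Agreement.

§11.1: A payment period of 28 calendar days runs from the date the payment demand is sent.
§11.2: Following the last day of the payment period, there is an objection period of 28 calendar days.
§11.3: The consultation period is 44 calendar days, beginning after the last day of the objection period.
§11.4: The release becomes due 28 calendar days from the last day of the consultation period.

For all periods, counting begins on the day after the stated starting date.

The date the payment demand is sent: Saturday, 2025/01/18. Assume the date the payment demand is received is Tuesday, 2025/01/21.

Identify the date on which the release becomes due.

The last day of the payment period: 28 calendar days after 2025/01/18 is 2025/02/15.
The last day of the objection period: 28 calendar days after 2025/02/15 is 2025/03/15.
The last day of the consultation period: 44 calendar days after 2025/03/15 is 2025/04/28.
The date on which the release becomes due: 28 calendar days after 2025/04/28 is 2025/05/26.

2025/05/26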